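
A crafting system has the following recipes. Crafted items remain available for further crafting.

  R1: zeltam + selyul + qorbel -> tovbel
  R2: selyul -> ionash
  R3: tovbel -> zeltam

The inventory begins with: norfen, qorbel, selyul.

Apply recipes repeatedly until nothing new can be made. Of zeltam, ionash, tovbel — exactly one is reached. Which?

ionash

selyul -> ionash (R2).
tovbel would need zeltam, selyul, and qorbel (R1), but zeltam is never obtained. zeltam would need tovbel (R3), but tovbel is never obtained.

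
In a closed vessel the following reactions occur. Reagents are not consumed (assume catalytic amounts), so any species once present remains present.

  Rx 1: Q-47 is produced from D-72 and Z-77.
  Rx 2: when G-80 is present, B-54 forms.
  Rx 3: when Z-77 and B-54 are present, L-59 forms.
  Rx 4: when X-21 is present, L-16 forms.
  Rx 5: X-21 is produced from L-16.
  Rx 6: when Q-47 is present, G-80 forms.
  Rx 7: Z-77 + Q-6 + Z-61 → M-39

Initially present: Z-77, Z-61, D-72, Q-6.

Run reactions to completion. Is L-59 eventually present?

Yes

D-72 and Z-77 present → Q-47 forms (Rx 1).
Q-47 present → G-80 forms (Rx 6).
G-80 present → B-54 forms (Rx 2).
Z-77 and B-54 present → L-59 forms (Rx 3).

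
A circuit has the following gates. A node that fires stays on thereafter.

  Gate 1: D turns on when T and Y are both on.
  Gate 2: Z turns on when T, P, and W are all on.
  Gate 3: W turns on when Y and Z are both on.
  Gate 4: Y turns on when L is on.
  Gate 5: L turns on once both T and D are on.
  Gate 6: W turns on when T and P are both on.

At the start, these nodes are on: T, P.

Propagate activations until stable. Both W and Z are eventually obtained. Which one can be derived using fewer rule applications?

W: T and P are on, so W turns on (Gate 6). [1 rule application]
Z: Gate 6: T and P on → W on. Gate 2: T, P, and W on → Z on. [2 rule applications]
W needs fewer.

W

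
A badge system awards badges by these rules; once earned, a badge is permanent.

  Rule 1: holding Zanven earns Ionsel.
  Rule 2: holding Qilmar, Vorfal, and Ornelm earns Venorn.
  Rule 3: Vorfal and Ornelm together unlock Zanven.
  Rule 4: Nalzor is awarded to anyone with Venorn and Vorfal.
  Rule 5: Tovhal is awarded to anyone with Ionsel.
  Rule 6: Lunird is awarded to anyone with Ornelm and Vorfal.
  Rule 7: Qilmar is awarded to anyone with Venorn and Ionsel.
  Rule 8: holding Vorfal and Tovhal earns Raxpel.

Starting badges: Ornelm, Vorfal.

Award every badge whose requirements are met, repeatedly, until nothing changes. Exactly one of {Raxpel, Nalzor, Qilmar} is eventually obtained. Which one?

With Vorfal and Ornelm, Zanven is earned (Rule 3).
With Zanven, Ionsel is earned (Rule 1).
With Ionsel, Tovhal is earned (Rule 5).
With Vorfal and Tovhal, Raxpel is earned (Rule 8).
Nalzor would need Venorn and Vorfal (Rule 4), but Venorn is never earned. Qilmar would need Venorn and Ionsel (Rule 7), but Venorn is never earned.

Raxpel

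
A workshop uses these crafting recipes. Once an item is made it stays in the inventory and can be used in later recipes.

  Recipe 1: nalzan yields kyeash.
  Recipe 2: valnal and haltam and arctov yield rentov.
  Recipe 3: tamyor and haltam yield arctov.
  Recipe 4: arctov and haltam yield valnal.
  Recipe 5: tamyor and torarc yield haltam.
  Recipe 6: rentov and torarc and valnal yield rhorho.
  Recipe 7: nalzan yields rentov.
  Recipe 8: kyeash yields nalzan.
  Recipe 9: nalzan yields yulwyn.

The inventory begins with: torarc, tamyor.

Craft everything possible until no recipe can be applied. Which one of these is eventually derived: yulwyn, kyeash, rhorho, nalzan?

rhorho

tamyor and torarc → haltam (Recipe 5).
tamyor and haltam → arctov (Recipe 3).
arctov and haltam → valnal (Recipe 4).
valnal and haltam and arctov → rentov (Recipe 2).
Using Recipe 6, rentov, torarc, and valnal make rhorho.
kyeash would need nalzan (Recipe 1), but nalzan is never obtained. nalzan would need kyeash (Recipe 8), but kyeash is never obtained. yulwyn would need nalzan (Recipe 9), but nalzan is never obtained.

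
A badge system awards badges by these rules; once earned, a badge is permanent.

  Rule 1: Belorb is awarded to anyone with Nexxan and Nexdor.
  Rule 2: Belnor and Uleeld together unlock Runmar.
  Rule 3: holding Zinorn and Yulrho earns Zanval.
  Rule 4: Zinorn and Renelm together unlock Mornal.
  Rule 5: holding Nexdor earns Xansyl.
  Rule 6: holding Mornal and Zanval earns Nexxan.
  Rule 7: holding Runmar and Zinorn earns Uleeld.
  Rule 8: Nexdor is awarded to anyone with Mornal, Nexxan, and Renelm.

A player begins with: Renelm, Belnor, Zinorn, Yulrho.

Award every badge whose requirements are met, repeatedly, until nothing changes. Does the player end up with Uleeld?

Uleeld would need Runmar and Zinorn (Rule 7), but Runmar is never earned.

No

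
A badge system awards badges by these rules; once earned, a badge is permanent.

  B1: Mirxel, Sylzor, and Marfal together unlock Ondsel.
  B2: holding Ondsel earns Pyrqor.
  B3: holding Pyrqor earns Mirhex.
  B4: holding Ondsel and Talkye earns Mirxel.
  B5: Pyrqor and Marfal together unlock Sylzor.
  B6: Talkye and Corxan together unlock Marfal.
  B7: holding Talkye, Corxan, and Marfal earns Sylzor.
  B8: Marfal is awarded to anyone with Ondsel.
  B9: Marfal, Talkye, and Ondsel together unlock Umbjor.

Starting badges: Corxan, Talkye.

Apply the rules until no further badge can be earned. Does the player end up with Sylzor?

With Talkye and Corxan, Marfal is earned (B6).
With Talkye, Corxan, and Marfal, Sylzor is earned (B7).

Yes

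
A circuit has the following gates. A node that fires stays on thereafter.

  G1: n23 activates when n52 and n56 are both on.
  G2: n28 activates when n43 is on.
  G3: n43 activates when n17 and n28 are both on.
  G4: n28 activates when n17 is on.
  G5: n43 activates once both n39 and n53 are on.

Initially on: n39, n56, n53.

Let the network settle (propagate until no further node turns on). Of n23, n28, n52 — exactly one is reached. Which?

n39 and n53 are on, so n43 activates (G5).
G2: n43 on → n28 on.
n23 would need n52 and n56 (G1), but n52 never turns on. No rule produces n52, and it is not given.

n28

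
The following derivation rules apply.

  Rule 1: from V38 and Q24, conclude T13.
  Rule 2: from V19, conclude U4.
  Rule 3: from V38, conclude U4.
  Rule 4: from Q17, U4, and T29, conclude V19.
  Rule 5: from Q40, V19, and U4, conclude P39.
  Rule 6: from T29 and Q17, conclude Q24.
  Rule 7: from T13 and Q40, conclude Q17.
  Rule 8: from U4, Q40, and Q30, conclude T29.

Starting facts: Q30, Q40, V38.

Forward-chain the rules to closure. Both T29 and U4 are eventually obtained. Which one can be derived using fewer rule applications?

U4: V38 holds, so U4 follows (Rule 3). [1 rule application]
T29: From V38, Rule 3 gives U4. From U4, Q40, and Q30, Rule 8 gives T29. [2 rule applications]
U4 needs fewer.

U4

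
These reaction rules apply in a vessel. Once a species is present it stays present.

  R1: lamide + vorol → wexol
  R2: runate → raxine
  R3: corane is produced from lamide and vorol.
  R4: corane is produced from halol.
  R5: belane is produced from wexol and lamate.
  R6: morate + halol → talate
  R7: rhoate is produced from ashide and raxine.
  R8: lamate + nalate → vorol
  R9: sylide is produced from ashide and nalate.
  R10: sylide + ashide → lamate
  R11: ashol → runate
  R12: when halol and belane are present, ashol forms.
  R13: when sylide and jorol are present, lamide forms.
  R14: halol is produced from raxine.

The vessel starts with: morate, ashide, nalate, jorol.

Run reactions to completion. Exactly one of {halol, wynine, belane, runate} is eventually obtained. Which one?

ashide and nalate present → sylide forms (R9).
sylide and jorol present → lamide forms (R13).
sylide and ashide present → lamate forms (R10).
lamate and nalate present → vorol forms (R8).
lamide and vorol present → wexol forms (R1).
wexol and lamate present → belane forms (R5).
halol would need raxine (R14), but raxine never forms. runate would need ashol (R11), but ashol never forms. No rule produces wynine, and it is not given.

belane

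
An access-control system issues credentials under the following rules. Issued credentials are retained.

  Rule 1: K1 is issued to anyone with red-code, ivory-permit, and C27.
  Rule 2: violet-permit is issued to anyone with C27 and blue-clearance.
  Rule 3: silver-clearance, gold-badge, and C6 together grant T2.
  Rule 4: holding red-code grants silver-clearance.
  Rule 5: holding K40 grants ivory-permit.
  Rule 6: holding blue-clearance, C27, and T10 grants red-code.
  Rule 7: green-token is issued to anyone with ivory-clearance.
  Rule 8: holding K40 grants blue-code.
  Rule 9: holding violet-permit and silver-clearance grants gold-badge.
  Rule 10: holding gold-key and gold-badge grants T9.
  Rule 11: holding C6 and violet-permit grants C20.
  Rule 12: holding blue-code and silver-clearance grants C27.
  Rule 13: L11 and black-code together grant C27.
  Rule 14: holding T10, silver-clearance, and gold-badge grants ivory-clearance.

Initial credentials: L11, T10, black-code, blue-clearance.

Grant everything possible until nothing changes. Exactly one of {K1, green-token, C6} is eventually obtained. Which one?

green-token

Holding L11 and black-code grants C27 (Rule 13).
Holding blue-clearance, C27, and T10 grants red-code (Rule 6).
Holding C27 and blue-clearance grants violet-permit (Rule 2).
Holding red-code grants silver-clearance (Rule 4).
Holding violet-permit and silver-clearance grants gold-badge (Rule 9).
Holding T10, silver-clearance, and gold-badge grants ivory-clearance (Rule 14).
Holding ivory-clearance grants green-token (Rule 7).
No rule produces C6, and it is not given. K1 would need red-code, ivory-permit, and C27 (Rule 1), but ivory-permit is never granted.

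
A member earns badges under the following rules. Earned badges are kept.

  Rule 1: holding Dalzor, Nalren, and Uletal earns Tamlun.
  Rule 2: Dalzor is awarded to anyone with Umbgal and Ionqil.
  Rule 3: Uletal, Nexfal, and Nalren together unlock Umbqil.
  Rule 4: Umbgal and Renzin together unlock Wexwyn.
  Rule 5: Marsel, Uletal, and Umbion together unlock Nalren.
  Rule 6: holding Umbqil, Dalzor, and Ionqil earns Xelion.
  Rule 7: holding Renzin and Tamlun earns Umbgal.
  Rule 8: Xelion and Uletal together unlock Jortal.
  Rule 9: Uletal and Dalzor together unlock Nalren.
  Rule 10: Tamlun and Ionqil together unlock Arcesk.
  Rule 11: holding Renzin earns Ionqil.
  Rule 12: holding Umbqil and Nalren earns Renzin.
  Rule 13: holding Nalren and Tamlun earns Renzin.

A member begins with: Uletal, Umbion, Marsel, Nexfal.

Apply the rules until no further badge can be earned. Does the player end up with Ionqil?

With Marsel, Uletal, and Umbion, Nalren is earned (Rule 5).
With Uletal, Nexfal, and Nalren, Umbqil is earned (Rule 3).
With Umbqil and Nalren, Renzin is earned (Rule 12).
With Renzin, Ionqil is earned (Rule 11).

Yes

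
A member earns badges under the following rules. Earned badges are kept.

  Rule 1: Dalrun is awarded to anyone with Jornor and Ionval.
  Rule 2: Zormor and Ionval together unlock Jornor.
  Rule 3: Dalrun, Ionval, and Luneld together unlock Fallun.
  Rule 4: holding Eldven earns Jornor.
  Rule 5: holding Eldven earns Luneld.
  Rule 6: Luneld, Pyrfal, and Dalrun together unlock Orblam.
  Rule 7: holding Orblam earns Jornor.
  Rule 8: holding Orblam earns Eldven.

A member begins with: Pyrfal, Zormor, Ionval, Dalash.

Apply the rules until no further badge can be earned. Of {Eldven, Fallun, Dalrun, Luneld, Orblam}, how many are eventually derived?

1

With Zormor and Ionval, Jornor is earned (Rule 2).
With Jornor and Ionval, Dalrun is earned (Rule 1).
Eldven would need Orblam (Rule 8), but Orblam is never earned.
Fallun would need Dalrun, Ionval, and Luneld (Rule 3), but Luneld is never earned.
Dalrun: reached.
Luneld would need Eldven (Rule 5), but Eldven is never earned.
Orblam would need Luneld, Pyrfal, and Dalrun (Rule 6), but Luneld is never earned.
Reached: Dalrun — 1 of the 5.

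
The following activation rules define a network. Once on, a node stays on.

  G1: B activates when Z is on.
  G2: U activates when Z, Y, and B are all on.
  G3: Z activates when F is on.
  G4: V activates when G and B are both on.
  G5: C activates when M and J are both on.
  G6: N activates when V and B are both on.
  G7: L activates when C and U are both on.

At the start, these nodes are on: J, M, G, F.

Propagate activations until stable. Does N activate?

Yes

G3: F on → Z on.
Z is on, so B activates (G1).
G and B are on, so V activates (G4).
V and B are on, so N activates (G6).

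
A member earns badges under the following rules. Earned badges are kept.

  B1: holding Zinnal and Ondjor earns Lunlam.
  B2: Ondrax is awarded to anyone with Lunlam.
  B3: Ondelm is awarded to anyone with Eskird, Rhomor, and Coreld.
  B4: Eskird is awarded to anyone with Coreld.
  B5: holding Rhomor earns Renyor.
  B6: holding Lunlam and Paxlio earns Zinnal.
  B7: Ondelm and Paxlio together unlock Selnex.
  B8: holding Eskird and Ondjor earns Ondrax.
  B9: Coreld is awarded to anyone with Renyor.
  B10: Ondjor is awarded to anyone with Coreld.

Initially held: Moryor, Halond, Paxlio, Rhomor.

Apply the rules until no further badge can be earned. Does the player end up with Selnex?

Yes

With Rhomor, Renyor is earned (B5).
With Renyor, Coreld is earned (B9).
With Coreld, Eskird is earned (B4).
With Eskird, Rhomor, and Coreld, Ondelm is earned (B3).
With Ondelm and Paxlio, Selnex is earned (B7).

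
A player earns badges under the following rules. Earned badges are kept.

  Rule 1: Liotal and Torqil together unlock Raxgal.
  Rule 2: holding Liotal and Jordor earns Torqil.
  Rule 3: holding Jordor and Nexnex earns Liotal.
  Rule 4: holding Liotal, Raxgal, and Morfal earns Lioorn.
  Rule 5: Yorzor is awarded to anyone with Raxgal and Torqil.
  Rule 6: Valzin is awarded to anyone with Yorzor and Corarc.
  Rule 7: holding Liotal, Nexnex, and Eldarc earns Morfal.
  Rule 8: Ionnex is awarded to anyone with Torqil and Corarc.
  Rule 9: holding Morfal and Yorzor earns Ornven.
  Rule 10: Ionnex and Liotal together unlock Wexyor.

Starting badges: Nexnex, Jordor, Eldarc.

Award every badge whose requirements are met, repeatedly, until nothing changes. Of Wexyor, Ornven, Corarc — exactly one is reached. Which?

With Jordor and Nexnex, Liotal is earned (Rule 3).
With Liotal, Nexnex, and Eldarc, Morfal is earned (Rule 7).
With Liotal and Jordor, Torqil is earned (Rule 2).
With Liotal and Torqil, Raxgal is earned (Rule 1).
With Raxgal and Torqil, Yorzor is earned (Rule 5).
With Morfal and Yorzor, Ornven is earned (Rule 9).
Wexyor would need Ionnex and Liotal (Rule 10), but Ionnex is never earned. No rule produces Corarc, and it is not given.

Ornven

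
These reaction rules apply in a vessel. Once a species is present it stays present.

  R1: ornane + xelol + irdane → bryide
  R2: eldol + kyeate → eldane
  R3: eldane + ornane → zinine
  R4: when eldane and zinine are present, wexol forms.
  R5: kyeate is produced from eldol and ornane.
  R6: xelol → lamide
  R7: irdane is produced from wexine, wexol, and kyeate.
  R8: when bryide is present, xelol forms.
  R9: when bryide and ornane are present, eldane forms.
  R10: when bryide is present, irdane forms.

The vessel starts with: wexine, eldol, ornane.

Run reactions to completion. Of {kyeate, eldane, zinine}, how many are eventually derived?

3

eldol and ornane present → kyeate forms (R5).
eldol and kyeate present → eldane forms (R2).
eldane and ornane present → zinine forms (R3).
kyeate: reached.
eldane: reached.
zinine: reached.
All 3 are reached.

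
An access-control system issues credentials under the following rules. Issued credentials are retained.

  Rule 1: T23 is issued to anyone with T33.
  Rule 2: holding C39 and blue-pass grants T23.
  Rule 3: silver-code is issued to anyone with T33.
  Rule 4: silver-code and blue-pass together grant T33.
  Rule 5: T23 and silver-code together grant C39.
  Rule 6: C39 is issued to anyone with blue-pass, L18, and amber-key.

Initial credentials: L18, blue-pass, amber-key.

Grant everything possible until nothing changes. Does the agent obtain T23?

Holding blue-pass, L18, and amber-key grants C39 (Rule 6).
Holding C39 and blue-pass grants T23 (Rule 2).

Yes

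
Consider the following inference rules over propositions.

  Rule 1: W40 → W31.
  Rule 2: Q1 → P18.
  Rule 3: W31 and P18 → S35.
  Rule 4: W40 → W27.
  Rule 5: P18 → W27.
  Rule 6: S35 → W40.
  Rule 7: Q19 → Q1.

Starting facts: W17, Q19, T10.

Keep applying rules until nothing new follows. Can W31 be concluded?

W31 would need W40 (Rule 1), but W40 is never established.

No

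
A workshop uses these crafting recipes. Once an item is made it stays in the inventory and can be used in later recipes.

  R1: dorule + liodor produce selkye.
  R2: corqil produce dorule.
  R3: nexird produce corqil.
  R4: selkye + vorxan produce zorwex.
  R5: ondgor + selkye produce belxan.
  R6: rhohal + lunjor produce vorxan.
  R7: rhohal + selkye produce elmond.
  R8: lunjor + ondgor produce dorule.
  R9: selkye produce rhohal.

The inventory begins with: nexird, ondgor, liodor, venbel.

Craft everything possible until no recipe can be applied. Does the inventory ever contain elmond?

nexird → corqil (R3).
corqil → dorule (R2).
Using R1, dorule and liodor make selkye.
Using R9, selkye makes rhohal.
Using R7, rhohal and selkye make elmond.

Yes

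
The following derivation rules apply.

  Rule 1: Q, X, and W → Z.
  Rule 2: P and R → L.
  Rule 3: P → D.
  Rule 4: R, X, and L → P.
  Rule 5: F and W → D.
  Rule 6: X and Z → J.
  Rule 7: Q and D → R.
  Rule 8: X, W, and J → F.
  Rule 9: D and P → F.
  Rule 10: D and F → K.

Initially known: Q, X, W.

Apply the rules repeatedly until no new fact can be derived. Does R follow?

From Q, X, and W, Rule 1 gives Z.
X and Z hold, so J follows (Rule 6).
From X, W, and J, Rule 8 gives F.
From F and W, Rule 5 gives D.
Q and D hold, so R follows (Rule 7).

Yes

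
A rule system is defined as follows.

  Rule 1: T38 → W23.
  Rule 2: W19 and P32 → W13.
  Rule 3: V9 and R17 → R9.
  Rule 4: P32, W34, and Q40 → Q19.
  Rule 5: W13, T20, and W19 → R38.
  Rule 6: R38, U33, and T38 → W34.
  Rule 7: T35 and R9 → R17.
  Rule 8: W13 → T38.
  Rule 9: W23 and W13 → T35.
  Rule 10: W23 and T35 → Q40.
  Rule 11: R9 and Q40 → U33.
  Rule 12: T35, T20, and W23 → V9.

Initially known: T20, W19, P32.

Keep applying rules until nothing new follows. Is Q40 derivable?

From W19 and P32, Rule 2 gives W13.
W13 holds, so T38 follows (Rule 8).
T38 holds, so W23 follows (Rule 1).
From W23 and W13, Rule 9 gives T35.
From W23 and T35, Rule 10 gives Q40.

Yes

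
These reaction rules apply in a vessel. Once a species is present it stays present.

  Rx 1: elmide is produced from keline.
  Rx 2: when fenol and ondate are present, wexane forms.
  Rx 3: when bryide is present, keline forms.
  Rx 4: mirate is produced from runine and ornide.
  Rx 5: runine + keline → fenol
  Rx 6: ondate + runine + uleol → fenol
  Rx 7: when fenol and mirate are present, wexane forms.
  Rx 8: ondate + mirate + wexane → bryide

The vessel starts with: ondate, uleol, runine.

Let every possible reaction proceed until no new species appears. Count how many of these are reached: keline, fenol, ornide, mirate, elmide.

ondate, runine, and uleol present → fenol forms (Rx 6).
keline would need bryide (Rx 3), but bryide never forms.
fenol: reached.
No rule produces ornide, and it is not given.
mirate would need runine and ornide (Rx 4), but ornide never forms.
elmide would need keline (Rx 1), but keline never forms.
Reached: fenol — 1 of the 5.

1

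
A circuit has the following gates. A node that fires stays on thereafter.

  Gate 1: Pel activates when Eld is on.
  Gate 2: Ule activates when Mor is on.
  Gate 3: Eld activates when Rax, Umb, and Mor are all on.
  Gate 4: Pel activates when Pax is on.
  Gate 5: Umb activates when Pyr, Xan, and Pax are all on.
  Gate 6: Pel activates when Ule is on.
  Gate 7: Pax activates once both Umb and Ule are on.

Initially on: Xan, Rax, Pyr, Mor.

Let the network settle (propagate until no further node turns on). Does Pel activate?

Mor is on, so Ule activates (Gate 2).
Gate 6: Ule on → Pel on.

Yes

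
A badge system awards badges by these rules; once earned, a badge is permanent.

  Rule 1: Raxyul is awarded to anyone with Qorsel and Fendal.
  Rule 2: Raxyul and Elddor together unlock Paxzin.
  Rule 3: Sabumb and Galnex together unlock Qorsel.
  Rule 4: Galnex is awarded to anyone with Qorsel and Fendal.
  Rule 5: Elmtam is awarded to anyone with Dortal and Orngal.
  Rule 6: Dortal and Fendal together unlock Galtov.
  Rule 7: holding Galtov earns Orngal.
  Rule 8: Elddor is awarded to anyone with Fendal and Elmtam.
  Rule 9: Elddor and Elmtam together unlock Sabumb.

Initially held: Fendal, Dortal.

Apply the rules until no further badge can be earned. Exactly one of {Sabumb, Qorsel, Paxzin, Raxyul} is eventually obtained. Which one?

Sabumb

With Dortal and Fendal, Galtov is earned (Rule 6).
With Galtov, Orngal is earned (Rule 7).
With Dortal and Orngal, Elmtam is earned (Rule 5).
With Fendal and Elmtam, Elddor is earned (Rule 8).
With Elddor and Elmtam, Sabumb is earned (Rule 9).
Qorsel would need Sabumb and Galnex (Rule 3), but Galnex is never earned. Paxzin would need Raxyul and Elddor (Rule 2), but Raxyul is never earned. Raxyul would need Qorsel and Fendal (Rule 1), but Qorsel is never earned.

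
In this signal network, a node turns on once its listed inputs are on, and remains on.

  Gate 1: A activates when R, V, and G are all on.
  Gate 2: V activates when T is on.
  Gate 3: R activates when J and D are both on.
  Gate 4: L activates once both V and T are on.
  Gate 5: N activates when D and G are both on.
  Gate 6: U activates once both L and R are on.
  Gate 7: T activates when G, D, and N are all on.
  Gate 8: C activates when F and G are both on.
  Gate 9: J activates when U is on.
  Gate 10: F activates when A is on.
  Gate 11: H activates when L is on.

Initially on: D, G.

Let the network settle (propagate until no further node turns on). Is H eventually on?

Yes

Gate 5: D and G on → N on.
G, D, and N are on, so T activates (Gate 7).
Gate 2: T on → V on.
V and T are on, so L activates (Gate 4).
Gate 11: L on → H on.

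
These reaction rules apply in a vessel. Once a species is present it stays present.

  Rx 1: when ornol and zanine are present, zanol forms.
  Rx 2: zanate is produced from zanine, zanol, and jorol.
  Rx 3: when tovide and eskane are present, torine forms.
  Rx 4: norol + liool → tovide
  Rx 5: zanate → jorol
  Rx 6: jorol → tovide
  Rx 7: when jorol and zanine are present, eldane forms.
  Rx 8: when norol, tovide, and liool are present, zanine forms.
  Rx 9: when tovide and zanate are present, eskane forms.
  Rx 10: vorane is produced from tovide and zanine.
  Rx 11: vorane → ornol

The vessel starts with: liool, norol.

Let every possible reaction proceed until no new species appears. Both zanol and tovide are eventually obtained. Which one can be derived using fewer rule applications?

tovide

tovide: norol and liool present → tovide forms (Rx 4). [1 rule application]
zanol: norol and liool present → tovide forms (Rx 4). norol, tovide, and liool present → zanine forms (Rx 8). tovide and zanine present → vorane forms (Rx 10). vorane present → ornol forms (Rx 11). ornol and zanine present → zanol forms (Rx 1). [5 rule applications]
tovide needs fewer.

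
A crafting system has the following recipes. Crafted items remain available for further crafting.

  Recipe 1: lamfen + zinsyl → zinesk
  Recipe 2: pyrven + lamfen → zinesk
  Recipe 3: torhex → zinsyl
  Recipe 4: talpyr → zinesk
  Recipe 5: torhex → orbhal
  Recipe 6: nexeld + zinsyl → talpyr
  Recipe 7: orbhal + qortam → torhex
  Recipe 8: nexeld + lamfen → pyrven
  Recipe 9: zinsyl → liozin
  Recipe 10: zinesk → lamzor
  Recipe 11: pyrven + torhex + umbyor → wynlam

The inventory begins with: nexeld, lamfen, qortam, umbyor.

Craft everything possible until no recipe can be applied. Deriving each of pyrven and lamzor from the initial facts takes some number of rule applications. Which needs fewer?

pyrven: Using Recipe 8, nexeld and lamfen make pyrven. [1 rule application]
lamzor: Using Recipe 8, nexeld and lamfen make pyrven. pyrven + lamfen → zinesk (Recipe 2). zinesk → lamzor (Recipe 10). [3 rule applications]
pyrven needs fewer.

pyrven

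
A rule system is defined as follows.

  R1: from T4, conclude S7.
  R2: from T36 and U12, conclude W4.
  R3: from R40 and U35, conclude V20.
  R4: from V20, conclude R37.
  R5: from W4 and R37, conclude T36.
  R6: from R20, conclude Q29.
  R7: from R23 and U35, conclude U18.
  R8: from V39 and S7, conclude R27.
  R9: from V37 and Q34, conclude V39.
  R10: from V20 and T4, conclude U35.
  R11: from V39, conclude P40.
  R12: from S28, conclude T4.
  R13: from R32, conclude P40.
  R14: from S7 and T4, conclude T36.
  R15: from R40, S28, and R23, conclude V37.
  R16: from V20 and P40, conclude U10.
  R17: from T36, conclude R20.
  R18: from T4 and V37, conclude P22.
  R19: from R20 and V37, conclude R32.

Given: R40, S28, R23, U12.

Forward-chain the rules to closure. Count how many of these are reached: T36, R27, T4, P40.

3

From R40, S28, and R23, R15 gives V37.
S28 holds, so T4 follows (R12).
T4 holds, so S7 follows (R1).
From S7 and T4, R14 gives T36.
T36 holds, so R20 follows (R17).
R20 and V37 hold, so R32 follows (R19).
From R32, R13 gives P40.
T36: reached.
R27 would need V39 and S7 (R8), but V39 is never established.
T4: reached.
P40: reached.
Reached: T36, T4, and P40 — 3 of the 4.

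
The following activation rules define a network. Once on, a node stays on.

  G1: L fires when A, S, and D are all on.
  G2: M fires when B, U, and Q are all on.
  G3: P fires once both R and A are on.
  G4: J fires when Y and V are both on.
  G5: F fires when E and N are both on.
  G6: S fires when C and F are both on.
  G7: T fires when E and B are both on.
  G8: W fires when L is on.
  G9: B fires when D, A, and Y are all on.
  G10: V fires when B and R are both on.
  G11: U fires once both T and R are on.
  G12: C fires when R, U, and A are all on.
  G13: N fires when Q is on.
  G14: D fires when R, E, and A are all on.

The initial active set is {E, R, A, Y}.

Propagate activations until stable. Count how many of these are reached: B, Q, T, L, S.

2

R, E, and A are on, so D fires (G14).
D, A, and Y are on, so B fires (G9).
G7: E and B on → T on.
B: reached.
No rule produces Q, and it is not given.
T: reached.
L would need A, S, and D (G1), but S never turns on.
S would need C and F (G6), but F never turns on.
Reached: B and T — 2 of the 5.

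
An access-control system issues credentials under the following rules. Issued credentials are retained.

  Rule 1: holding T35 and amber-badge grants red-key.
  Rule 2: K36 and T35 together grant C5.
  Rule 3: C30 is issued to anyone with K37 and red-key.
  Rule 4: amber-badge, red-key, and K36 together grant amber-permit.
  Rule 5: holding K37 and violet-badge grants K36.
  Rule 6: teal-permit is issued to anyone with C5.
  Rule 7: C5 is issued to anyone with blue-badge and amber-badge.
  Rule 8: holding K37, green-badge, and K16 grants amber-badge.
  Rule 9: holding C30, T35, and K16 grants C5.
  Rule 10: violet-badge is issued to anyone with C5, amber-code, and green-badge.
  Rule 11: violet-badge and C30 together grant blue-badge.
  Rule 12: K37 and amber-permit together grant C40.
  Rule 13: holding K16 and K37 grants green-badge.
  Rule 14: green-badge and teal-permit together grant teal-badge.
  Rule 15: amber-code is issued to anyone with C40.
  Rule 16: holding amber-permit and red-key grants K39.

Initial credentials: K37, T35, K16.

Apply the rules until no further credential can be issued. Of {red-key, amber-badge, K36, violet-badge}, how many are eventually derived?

2

Holding K16 and K37 grants green-badge (Rule 13).
Holding K37, green-badge, and K16 grants amber-badge (Rule 8).
Holding T35 and amber-badge grants red-key (Rule 1).
red-key: reached.
amber-badge: reached.
K36 would need K37 and violet-badge (Rule 5), but violet-badge is never granted.
violet-badge would need C5, amber-code, and green-badge (Rule 10), but amber-code is never granted.
Reached: red-key and amber-badge — 2 of the 4.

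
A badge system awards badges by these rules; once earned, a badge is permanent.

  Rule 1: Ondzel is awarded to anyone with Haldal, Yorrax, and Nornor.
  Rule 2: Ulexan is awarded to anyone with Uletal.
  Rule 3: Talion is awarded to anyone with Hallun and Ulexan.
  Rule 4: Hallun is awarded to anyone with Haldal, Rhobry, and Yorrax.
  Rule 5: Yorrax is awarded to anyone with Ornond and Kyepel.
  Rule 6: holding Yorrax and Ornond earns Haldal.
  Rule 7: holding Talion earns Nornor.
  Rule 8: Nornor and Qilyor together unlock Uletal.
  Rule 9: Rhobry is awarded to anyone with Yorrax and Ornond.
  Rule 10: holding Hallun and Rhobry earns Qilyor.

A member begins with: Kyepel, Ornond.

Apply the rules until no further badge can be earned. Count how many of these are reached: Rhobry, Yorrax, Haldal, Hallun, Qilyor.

With Ornond and Kyepel, Yorrax is earned (Rule 5).
With Yorrax and Ornond, Rhobry is earned (Rule 9).
With Yorrax and Ornond, Haldal is earned (Rule 6).
With Haldal, Rhobry, and Yorrax, Hallun is earned (Rule 4).
With Hallun and Rhobry, Qilyor is earned (Rule 10).
Rhobry: reached.
Yorrax: reached.
Haldal: reached.
Hallun: reached.
Qilyor: reached.
All 5 are reached.

5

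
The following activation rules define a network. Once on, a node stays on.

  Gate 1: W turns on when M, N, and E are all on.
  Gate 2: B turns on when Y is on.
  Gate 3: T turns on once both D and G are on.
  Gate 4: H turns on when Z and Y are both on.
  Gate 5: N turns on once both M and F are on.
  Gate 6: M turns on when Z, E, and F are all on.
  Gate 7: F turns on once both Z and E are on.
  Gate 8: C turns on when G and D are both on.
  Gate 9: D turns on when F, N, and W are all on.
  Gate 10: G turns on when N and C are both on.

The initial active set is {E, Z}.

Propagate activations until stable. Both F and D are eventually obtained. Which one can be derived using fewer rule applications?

F: Z and E are on, so F turns on (Gate 7). [1 rule application]
D: Z and E are on, so F turns on (Gate 7). Z, E, and F are on, so M turns on (Gate 6). M and F are on, so N turns on (Gate 5). M, N, and E are on, so W turns on (Gate 1). F, N, and W are on, so D turns on (Gate 9). [5 rule applications]
F needs fewer.

F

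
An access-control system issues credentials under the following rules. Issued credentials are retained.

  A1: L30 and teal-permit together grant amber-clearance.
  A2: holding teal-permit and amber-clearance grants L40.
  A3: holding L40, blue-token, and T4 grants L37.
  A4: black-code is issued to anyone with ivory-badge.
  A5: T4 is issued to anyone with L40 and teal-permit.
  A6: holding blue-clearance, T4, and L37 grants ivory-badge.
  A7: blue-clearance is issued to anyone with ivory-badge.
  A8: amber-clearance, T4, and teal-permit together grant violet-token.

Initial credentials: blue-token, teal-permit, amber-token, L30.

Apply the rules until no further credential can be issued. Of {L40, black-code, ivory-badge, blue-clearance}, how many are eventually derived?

1

Holding L30 and teal-permit grants amber-clearance (A1).
Holding teal-permit and amber-clearance grants L40 (A2).
L40: reached.
black-code would need ivory-badge (A4), but ivory-badge is never granted.
ivory-badge would need blue-clearance, T4, and L37 (A6), but blue-clearance is never granted.
blue-clearance would need ivory-badge (A7), but ivory-badge is never granted.
Reached: L40 — 1 of the 4.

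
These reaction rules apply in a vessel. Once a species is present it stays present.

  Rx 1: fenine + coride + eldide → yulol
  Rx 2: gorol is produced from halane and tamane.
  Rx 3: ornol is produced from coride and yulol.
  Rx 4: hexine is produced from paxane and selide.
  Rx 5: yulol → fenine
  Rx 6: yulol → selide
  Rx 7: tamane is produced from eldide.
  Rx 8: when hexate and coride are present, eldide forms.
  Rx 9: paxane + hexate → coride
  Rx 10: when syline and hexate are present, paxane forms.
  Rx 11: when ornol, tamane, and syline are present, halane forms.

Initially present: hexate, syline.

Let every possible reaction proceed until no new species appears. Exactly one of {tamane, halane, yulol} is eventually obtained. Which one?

tamane

syline and hexate present → paxane forms (Rx 10).
paxane and hexate present → coride forms (Rx 9).
hexate and coride present → eldide forms (Rx 8).
eldide present → tamane forms (Rx 7).
halane would need ornol, tamane, and syline (Rx 11), but ornol never forms. yulol would need fenine, coride, and eldide (Rx 1), but fenine never forms.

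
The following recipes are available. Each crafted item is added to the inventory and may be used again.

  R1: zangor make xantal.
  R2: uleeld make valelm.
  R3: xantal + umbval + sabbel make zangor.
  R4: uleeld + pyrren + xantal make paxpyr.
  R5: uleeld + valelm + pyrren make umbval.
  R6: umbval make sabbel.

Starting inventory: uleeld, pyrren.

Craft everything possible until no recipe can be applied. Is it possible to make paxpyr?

paxpyr would need uleeld, pyrren, and xantal (R4), but xantal is never obtained.

No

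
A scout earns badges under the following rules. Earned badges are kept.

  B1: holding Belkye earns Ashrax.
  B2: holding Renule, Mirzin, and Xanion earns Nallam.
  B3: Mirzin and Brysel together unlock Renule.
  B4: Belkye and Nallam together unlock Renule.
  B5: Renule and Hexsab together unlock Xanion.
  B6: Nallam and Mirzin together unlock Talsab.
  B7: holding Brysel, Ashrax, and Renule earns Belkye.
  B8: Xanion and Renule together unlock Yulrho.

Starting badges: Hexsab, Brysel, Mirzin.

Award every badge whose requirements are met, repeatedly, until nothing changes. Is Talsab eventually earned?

With Mirzin and Brysel, Renule is earned (B3).
With Renule and Hexsab, Xanion is earned (B5).
With Renule, Mirzin, and Xanion, Nallam is earned (B2).
With Nallam and Mirzin, Talsab is earned (B6).

Yes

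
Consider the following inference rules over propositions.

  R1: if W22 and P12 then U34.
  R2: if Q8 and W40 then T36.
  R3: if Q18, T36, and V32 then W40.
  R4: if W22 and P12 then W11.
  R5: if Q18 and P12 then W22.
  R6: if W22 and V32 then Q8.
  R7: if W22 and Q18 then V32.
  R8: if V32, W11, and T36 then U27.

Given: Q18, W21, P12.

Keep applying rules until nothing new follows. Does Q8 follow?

Yes

Q18 and P12 hold, so W22 follows (R5).
From W22 and Q18, R7 gives V32.
W22 and V32 hold, so Q8 follows (R6).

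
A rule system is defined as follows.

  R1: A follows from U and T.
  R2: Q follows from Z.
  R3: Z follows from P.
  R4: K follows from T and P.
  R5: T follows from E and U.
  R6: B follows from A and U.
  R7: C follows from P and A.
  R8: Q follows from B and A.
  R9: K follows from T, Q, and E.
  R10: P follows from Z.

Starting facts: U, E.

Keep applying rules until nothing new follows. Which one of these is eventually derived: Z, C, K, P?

K

E and U hold, so T follows (R5).
From U and T, R1 gives A.
From A and U, R6 gives B.
From B and A, R8 gives Q.
From T, Q, and E, R9 gives K.
C would need P and A (R7), but P is never established. P would need Z (R10), but Z is never established. Z would need P (R3), but P is never established.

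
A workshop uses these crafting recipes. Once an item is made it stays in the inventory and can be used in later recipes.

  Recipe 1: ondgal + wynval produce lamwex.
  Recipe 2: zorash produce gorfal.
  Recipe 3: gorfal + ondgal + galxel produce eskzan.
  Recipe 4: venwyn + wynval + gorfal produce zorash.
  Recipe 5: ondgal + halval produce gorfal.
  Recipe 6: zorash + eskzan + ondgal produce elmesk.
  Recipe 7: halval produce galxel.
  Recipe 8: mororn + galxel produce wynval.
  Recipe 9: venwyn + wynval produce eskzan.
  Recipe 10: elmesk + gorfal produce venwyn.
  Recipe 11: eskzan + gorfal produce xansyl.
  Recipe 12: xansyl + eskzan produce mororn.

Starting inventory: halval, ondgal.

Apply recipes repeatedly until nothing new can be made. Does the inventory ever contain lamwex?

Using Recipe 7, halval makes galxel.
Using Recipe 5, ondgal and halval make gorfal.
Using Recipe 3, gorfal, ondgal, and galxel make eskzan.
eskzan + gorfal → xansyl (Recipe 11).
xansyl + eskzan → mororn (Recipe 12).
mororn + galxel → wynval (Recipe 8).
ondgal + wynval → lamwex (Recipe 1).

Yes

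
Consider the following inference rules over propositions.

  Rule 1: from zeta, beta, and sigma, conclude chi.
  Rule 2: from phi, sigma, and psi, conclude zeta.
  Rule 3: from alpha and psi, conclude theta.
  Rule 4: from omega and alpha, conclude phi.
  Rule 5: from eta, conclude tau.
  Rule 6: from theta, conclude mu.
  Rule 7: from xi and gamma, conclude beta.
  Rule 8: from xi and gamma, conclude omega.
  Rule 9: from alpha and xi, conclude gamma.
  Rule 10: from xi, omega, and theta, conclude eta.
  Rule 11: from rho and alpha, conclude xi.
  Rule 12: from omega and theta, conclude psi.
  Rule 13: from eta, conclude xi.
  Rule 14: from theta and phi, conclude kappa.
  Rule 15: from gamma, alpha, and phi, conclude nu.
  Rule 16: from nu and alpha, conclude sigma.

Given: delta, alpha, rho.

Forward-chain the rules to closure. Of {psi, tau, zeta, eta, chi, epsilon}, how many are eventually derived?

0

psi would need omega and theta (Rule 12), but theta is never established.
tau would need eta (Rule 5), but eta is never established.
zeta would need phi, sigma, and psi (Rule 2), but psi is never established.
eta would need xi, omega, and theta (Rule 10), but theta is never established.
chi would need zeta, beta, and sigma (Rule 1), but zeta is never established.
No rule produces epsilon, and it is not given.
None of the 6 are reached.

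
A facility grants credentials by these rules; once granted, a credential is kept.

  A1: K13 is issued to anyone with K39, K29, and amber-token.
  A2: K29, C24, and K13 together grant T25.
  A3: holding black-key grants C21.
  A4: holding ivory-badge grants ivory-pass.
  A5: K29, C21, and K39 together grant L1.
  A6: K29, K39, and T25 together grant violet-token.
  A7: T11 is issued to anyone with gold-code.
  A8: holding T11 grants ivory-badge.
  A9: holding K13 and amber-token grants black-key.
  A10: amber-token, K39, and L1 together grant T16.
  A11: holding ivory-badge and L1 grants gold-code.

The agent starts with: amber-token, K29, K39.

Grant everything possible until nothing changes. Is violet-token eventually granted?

violet-token would need K29, K39, and T25 (A6), but T25 is never granted.

No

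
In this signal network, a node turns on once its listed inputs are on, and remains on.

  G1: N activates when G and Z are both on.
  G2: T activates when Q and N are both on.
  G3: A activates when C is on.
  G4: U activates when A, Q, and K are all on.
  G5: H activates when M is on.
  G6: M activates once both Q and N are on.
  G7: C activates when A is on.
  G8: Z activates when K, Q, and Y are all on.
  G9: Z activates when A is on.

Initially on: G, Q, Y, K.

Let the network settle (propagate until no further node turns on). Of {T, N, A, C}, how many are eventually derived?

2

K, Q, and Y are on, so Z activates (G8).
G and Z are on, so N activates (G1).
Q and N are on, so T activates (G2).
T: reached.
N: reached.
A would need C (G3), but C never turns on.
C would need A (G7), but A never turns on.
Reached: T and N — 2 of the 4.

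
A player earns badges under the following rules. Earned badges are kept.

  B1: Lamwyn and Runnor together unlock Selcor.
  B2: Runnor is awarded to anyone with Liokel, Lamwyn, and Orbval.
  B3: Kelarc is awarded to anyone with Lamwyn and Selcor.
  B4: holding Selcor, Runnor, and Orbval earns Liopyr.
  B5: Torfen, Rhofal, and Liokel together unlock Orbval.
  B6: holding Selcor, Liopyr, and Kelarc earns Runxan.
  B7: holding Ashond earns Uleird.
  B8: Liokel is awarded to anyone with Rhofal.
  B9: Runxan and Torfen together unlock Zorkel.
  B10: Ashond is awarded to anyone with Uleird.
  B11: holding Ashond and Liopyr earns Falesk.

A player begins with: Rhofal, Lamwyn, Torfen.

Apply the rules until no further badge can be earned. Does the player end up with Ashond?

Ashond would need Uleird (B10), but Uleird is never earned.

No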